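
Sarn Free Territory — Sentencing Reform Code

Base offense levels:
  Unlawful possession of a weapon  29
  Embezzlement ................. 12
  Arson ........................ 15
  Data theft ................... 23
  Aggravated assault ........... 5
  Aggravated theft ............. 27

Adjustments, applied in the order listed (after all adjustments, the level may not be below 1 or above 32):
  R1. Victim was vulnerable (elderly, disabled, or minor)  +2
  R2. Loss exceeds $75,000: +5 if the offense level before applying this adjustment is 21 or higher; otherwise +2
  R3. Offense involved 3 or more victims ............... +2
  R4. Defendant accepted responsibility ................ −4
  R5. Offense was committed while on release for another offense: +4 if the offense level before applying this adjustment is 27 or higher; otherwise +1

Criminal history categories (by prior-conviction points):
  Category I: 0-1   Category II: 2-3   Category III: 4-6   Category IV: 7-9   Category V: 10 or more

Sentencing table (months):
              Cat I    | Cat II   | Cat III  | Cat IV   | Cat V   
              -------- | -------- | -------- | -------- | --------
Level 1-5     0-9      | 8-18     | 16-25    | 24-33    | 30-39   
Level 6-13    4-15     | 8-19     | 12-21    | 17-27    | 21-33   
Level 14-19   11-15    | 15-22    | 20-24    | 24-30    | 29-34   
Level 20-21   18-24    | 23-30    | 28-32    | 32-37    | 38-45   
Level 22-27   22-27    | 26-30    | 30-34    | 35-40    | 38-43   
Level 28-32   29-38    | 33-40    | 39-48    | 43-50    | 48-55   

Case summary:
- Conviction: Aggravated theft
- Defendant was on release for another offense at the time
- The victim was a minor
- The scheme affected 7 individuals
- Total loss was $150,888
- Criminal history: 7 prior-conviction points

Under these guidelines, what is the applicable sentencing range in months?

43-50 months

Base offense level for aggravated theft: 27.
R1 applies: 27 + 2 = 29.
R2 applies (level before this adjustment is 29 ≥ 21, so +5): 29 + 5 = 34.
R3 applies: 34 + 2 = 36.
R5 applies (level before this adjustment is 36 ≥ 27, so +4): 36 + 4 = 40.
Level 40 exceeds the maximum of 32; capped at 32.
Final offense level: 32.
Criminal history: 7 prior points → Category IV (7-9).
Level 32 falls in the 28-32 band.
Grid: Level 28-32 × Category IV = 43-50 months.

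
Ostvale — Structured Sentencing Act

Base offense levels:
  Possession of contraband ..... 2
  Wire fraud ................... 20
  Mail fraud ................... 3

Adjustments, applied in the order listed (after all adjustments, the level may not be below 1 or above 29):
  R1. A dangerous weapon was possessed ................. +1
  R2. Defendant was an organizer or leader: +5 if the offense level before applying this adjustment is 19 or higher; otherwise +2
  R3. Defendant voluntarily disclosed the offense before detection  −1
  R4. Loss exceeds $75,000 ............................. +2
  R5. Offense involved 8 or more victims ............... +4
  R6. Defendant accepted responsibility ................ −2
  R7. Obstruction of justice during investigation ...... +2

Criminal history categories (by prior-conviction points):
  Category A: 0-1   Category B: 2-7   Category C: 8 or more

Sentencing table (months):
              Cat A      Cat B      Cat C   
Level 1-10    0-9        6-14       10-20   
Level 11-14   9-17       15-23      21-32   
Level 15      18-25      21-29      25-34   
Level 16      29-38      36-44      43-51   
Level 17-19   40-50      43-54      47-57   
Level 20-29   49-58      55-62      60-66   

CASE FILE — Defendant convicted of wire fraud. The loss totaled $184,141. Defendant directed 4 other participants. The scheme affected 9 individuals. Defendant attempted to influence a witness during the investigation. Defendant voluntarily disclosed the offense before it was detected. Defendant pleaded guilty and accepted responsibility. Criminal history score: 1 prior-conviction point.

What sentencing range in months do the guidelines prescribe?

Base offense level for wire fraud: 20.
R2 applies (level before this adjustment is 20 ≥ 19, so +5): 20 + 5 = 25.
R3 applies: 25 − 1 = 24.
R4 applies: 24 + 2 = 26.
R5 applies: 26 + 4 = 30.
R6 applies: 30 − 2 = 28.
R7 applies: 28 + 2 = 30.
Level 30 exceeds the maximum of 29; capped at 29.
Final offense level: 29.
Criminal history: 1 prior point → Category A (0-1).
Level 29 falls in the 20-29 band.
Grid: Level 20-29 × Category A = 49-58 months.

49-58 months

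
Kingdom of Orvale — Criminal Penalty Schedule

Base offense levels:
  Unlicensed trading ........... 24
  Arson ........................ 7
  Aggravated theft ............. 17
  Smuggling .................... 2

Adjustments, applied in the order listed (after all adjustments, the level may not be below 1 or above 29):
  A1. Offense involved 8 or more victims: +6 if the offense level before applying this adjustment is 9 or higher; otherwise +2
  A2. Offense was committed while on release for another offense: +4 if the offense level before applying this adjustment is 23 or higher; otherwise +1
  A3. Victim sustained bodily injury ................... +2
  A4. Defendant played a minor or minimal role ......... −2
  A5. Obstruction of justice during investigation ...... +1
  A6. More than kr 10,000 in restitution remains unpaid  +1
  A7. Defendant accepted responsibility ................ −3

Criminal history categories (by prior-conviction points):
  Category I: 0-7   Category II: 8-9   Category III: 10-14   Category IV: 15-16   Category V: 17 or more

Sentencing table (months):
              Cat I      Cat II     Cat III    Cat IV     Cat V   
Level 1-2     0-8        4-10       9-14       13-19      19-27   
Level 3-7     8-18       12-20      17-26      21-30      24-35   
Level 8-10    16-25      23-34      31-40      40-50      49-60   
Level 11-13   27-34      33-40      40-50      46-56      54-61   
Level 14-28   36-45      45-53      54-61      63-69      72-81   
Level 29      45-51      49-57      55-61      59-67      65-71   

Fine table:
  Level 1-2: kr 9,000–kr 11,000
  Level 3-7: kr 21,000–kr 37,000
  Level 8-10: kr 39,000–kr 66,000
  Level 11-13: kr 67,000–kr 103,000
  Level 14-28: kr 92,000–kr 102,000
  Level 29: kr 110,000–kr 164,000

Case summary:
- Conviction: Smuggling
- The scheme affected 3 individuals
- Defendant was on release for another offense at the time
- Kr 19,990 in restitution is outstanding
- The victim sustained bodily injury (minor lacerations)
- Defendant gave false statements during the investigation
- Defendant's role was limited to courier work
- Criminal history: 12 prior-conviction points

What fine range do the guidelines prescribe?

kr 21,000–kr 37,000

Base offense level for smuggling: 2.
A2 applies (level before this adjustment is 2 < 23, so +1): 2 + 1 = 3.
A3 applies: 3 + 2 = 5.
A4 applies: 5 − 2 = 3.
A5 applies: 3 + 1 = 4.
A6 applies: 4 + 1 = 5.
A7 does not apply.
Final offense level: 5.
Level 5 falls in the 3-7 band.
Fine table: Level 3-7 → kr 21,000–kr 37,000.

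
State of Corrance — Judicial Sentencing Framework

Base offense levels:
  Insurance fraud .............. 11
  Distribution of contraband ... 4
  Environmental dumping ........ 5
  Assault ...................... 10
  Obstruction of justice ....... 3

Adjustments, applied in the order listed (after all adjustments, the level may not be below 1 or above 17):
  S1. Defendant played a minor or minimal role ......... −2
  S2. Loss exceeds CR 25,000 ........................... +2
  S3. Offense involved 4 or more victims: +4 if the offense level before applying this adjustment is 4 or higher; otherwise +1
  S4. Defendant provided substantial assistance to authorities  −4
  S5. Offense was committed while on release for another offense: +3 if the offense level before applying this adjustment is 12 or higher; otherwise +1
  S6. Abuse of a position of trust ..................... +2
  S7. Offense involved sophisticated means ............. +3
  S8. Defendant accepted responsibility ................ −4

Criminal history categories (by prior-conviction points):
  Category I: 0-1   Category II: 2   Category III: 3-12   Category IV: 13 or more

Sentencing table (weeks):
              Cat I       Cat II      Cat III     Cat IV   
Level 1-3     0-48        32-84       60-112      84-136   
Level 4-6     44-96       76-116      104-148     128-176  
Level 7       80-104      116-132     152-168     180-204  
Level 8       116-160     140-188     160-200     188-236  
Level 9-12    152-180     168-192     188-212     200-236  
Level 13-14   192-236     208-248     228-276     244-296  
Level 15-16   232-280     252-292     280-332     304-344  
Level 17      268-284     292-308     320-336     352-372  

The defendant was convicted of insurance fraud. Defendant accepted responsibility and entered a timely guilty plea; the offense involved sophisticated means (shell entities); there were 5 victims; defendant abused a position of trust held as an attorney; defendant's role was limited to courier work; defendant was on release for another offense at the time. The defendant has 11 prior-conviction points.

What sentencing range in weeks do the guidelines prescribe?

Base offense level for insurance fraud: 11.
S1 applies: 11 − 2 = 9.
S3 applies (level before this adjustment is 9 ≥ 4, so +4): 9 + 4 = 13.
S4 does not apply.
S5 applies (level before this adjustment is 13 ≥ 12, so +3): 13 + 3 = 16.
S6 applies: 16 + 2 = 18.
S7 applies: 18 + 3 = 21.
S8 applies: 21 − 4 = 17.
Final offense level: 17.
Criminal history: 11 prior points → Category III (3-12).
Level 17 falls in the 17 band.
Grid: Level 17 × Category III = 320-336 weeks.

320-336 weeks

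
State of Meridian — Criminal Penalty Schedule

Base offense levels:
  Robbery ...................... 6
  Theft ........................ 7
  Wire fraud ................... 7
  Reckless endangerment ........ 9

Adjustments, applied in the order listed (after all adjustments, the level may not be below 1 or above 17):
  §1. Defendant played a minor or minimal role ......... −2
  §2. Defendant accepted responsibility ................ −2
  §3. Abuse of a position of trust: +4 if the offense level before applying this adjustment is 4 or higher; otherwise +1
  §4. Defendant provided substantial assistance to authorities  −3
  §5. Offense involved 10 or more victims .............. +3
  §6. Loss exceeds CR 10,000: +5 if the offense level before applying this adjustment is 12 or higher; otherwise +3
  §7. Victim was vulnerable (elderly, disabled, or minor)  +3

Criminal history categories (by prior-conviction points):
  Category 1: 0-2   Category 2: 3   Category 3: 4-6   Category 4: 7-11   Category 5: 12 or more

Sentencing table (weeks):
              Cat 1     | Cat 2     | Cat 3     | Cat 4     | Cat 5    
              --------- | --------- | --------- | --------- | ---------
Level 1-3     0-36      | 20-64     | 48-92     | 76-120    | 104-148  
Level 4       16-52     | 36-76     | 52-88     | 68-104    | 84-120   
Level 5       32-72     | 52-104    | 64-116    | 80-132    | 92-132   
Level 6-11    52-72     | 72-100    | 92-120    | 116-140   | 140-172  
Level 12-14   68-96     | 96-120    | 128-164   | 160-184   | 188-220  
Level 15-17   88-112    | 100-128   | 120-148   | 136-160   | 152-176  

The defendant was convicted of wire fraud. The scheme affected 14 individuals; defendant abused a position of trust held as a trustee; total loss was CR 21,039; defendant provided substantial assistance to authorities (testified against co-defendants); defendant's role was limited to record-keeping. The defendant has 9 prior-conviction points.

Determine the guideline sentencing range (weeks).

160-184 weeks

Base offense level for wire fraud: 7.
§1 applies: 7 − 2 = 5.
§3 applies (level before this adjustment is 5 ≥ 4, so +4): 5 + 4 = 9.
§4 applies: 9 − 3 = 6.
§5 applies: 6 + 3 = 9.
§6 applies (level before this adjustment is 9 < 12, so +3): 9 + 3 = 12.
§7 does not apply.
Final offense level: 12.
Criminal history: 9 prior points → Category 4 (7-11).
Level 12 falls in the 12-14 band.
Grid: Level 12-14 × Category 4 = 160-184 weeks.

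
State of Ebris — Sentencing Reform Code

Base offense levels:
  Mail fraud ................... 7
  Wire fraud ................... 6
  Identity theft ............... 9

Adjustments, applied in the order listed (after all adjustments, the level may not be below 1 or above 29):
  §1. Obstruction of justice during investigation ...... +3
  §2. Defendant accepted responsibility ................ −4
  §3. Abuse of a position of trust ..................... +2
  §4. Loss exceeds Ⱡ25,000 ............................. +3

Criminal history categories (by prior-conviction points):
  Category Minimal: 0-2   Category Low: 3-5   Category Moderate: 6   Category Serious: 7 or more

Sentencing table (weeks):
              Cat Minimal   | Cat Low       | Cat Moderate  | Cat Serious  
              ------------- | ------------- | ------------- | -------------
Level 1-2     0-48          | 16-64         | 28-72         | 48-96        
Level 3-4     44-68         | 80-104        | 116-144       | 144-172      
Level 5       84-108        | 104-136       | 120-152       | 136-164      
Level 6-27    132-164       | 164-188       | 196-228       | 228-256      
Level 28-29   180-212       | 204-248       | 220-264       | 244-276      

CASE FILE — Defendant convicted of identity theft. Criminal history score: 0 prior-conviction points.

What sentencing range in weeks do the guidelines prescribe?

132-164 weeks

Base offense level for identity theft: 9.
Final offense level: 9.
Criminal history: 0 prior points → Category Minimal (0-2).
Level 9 falls in the 6-27 band.
Grid: Level 6-27 × Category Minimal = 132-164 weeks.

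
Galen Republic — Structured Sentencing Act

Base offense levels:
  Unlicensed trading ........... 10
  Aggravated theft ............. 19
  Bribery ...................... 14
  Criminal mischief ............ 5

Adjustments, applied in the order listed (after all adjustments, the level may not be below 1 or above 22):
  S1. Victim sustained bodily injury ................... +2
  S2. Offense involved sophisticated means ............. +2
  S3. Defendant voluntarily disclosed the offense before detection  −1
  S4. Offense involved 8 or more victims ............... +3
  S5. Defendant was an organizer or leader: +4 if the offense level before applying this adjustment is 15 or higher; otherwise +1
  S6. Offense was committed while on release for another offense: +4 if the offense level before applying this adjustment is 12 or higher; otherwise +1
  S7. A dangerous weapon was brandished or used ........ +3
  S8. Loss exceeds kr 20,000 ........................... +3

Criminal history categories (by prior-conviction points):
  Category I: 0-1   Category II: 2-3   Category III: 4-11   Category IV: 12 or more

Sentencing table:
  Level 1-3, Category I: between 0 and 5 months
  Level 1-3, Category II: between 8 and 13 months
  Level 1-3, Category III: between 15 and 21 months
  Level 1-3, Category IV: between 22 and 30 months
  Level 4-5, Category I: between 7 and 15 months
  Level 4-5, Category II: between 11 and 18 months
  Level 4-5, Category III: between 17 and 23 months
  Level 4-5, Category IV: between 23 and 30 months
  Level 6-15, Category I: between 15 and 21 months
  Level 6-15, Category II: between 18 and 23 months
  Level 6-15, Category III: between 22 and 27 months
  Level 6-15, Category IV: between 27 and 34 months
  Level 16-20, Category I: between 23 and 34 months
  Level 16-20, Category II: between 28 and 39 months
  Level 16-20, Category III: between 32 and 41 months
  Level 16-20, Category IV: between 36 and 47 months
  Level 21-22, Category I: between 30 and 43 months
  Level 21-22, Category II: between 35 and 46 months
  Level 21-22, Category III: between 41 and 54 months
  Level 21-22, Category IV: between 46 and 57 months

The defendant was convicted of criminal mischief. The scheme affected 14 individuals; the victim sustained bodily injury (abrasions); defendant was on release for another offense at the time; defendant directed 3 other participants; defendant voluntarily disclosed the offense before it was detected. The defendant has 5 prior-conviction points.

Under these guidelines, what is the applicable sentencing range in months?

Base offense level for criminal mischief: 5.
S1 applies: 5 + 2 = 7.
S3 applies: 7 − 1 = 6.
S4 applies: 6 + 3 = 9.
S5 applies (level before this adjustment is 9 < 15, so +1): 9 + 1 = 10.
S6 applies (level before this adjustment is 10 < 12, so +1): 10 + 1 = 11.
S8 does not apply.
Final offense level: 11.
Criminal history: 5 prior points → Category III (4-11).
Level 11 falls in the 6-15 band.
Grid: Level 6-15 × Category III = 22-27 months.

22-27 months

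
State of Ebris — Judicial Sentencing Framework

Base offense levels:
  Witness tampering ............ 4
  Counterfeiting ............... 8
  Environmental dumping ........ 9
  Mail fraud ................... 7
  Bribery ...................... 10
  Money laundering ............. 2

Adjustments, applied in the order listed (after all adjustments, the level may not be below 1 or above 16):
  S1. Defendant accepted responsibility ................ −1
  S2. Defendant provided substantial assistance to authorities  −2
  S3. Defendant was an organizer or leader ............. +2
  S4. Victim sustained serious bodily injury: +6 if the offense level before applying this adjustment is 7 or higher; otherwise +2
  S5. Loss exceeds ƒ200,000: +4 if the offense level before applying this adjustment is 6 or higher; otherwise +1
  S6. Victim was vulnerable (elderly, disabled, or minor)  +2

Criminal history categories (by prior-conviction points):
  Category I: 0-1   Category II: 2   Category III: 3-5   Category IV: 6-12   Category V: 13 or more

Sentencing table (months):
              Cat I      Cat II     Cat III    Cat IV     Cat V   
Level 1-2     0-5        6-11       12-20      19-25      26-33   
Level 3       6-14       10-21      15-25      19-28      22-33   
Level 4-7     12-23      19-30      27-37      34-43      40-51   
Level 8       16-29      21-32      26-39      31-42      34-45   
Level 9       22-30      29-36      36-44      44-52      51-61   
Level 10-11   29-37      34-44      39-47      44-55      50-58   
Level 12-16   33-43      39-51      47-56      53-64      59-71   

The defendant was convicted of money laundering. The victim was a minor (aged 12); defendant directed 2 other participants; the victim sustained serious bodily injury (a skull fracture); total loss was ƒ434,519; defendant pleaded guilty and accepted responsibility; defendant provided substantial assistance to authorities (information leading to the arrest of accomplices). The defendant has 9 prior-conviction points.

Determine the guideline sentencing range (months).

34-43 months

Base offense level for money laundering: 2.
S1 applies: 2 − 1 = 1.
S2 applies: 1 − 2 = -1.
S3 applies: -1 + 2 = 1.
S4 applies (level before this adjustment is 1 < 7, so +2): 1 + 2 = 3.
S5 applies (level before this adjustment is 3 < 6, so +1): 3 + 1 = 4.
S6 applies: 4 + 2 = 6.
Final offense level: 6.
Criminal history: 9 prior points → Category IV (6-12).
Level 6 falls in the 4-7 band.
Grid: Level 4-7 × Category IV = 34-43 months.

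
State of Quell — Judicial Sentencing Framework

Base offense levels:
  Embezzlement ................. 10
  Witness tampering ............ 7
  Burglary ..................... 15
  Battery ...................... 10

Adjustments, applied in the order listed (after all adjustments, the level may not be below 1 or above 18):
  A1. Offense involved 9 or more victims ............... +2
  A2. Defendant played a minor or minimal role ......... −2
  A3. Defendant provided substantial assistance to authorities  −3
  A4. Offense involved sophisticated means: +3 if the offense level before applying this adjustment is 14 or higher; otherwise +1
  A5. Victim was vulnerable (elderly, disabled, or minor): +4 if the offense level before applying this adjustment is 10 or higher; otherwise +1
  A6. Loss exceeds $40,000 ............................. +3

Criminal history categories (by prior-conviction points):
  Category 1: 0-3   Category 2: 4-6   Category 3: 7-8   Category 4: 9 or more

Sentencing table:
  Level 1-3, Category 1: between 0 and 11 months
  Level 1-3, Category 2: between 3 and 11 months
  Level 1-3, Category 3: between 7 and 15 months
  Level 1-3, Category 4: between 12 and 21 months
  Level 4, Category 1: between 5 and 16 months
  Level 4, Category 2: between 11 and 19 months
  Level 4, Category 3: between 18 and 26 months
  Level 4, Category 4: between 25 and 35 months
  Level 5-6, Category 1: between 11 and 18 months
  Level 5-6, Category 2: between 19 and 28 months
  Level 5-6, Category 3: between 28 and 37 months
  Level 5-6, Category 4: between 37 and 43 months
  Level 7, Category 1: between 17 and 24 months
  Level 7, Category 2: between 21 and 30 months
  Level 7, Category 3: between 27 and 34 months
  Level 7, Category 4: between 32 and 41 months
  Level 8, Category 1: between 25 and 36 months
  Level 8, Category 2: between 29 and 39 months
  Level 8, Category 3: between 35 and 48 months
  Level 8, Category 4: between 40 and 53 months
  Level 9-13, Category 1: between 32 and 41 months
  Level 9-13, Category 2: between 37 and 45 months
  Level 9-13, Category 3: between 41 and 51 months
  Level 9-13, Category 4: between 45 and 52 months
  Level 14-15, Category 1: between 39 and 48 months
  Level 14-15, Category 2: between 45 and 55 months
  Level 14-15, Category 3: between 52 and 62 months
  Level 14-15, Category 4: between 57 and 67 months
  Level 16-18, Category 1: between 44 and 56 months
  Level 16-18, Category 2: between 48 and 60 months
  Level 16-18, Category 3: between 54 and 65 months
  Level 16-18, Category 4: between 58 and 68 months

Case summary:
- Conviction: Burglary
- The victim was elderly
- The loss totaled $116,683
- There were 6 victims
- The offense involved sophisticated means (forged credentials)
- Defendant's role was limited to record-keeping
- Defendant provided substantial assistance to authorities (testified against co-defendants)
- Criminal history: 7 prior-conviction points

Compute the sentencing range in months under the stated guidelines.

54-65 months

Base offense level for burglary: 15.
A2 applies: 15 − 2 = 13.
A3 applies: 13 − 3 = 10.
A4 applies (level before this adjustment is 10 < 14, so +1): 10 + 1 = 11.
A5 applies (level before this adjustment is 11 ≥ 10, so +4): 11 + 4 = 15.
A6 applies: 15 + 3 = 18.
Final offense level: 18.
Criminal history: 7 prior points → Category 3 (7-8).
Level 18 falls in the 16-18 band.
Grid: Level 16-18 × Category 3 = 54-65 months.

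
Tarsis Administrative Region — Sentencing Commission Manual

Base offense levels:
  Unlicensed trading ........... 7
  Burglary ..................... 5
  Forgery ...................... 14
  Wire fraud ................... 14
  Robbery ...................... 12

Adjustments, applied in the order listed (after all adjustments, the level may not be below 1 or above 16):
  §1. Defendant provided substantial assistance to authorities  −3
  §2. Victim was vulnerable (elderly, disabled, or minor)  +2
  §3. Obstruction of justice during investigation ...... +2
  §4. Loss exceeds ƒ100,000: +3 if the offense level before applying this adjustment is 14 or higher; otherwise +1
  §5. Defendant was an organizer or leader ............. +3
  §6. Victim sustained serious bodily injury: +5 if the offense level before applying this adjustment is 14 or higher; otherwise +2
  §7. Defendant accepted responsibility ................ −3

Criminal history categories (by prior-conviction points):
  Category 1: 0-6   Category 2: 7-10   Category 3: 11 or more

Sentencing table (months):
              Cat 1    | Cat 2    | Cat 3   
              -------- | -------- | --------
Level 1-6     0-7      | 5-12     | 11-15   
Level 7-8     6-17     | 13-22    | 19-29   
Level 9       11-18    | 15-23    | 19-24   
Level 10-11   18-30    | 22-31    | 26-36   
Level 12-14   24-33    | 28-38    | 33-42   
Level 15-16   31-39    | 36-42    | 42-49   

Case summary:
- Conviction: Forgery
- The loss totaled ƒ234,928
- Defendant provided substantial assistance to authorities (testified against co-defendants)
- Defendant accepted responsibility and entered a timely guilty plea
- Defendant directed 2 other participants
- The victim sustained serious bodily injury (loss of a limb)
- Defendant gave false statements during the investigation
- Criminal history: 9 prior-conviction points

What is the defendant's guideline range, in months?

Base offense level for forgery: 14.
§1 applies: 14 − 3 = 11.
§3 applies: 11 + 2 = 13.
§4 applies (level before this adjustment is 13 < 14, so +1): 13 + 1 = 14.
§5 applies: 14 + 3 = 17.
§6 applies (level before this adjustment is 17 ≥ 14, so +5): 17 + 5 = 22.
§7 applies: 22 − 3 = 19.
Level 19 exceeds the maximum of 16; capped at 16.
Final offense level: 16.
Criminal history: 9 prior points → Category 2 (7-10).
Level 16 falls in the 15-16 band.
Grid: Level 15-16 × Category 2 = 36-42 months.

36-42 months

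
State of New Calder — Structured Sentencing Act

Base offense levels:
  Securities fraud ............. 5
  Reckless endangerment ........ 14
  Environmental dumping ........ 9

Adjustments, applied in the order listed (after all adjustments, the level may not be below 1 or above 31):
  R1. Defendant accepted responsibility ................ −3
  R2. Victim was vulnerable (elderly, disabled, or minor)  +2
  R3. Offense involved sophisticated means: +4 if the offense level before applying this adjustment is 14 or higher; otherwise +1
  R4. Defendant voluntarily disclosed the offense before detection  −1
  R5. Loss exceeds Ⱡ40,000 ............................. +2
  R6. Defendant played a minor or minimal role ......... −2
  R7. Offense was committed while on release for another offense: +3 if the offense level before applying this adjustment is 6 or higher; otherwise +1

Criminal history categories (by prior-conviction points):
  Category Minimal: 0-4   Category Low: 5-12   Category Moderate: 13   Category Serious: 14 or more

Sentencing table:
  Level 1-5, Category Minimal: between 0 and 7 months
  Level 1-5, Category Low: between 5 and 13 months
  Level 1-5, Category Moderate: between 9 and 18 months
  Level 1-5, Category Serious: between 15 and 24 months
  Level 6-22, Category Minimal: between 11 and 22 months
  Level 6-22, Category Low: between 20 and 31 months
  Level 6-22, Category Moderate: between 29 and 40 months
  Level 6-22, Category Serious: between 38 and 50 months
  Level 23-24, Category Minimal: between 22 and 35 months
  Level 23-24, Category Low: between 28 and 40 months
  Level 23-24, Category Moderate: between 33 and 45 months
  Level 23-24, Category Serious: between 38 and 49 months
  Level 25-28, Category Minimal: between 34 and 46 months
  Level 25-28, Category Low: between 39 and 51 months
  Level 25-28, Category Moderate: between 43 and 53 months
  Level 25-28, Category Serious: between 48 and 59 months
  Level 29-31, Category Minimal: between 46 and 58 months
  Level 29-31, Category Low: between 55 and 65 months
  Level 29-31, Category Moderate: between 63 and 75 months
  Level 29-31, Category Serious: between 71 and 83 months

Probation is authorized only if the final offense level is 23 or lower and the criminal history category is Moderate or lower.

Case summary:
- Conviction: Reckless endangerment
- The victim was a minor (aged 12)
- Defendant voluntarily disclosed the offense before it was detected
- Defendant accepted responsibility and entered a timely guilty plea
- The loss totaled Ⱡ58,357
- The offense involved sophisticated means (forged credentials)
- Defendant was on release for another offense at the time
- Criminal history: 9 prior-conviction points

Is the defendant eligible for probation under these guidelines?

Yes

Base offense level for reckless endangerment: 14.
R1 applies: 14 − 3 = 11.
R2 applies: 11 + 2 = 13.
R3 applies (level before this adjustment is 13 < 14, so +1): 13 + 1 = 14.
R4 applies: 14 − 1 = 13.
R5 applies: 13 + 2 = 15.
R7 applies (level before this adjustment is 15 ≥ 6, so +3): 15 + 3 = 18.
Final offense level: 18.
Criminal history: 9 prior points → Category Low (5-12).
Level 18 falls in the 6-22 band.
Grid: Level 6-22 × Category Low = 20-31 months.
Probation check: level 18 ≤ 23 and category Low ≤ Moderate → eligible.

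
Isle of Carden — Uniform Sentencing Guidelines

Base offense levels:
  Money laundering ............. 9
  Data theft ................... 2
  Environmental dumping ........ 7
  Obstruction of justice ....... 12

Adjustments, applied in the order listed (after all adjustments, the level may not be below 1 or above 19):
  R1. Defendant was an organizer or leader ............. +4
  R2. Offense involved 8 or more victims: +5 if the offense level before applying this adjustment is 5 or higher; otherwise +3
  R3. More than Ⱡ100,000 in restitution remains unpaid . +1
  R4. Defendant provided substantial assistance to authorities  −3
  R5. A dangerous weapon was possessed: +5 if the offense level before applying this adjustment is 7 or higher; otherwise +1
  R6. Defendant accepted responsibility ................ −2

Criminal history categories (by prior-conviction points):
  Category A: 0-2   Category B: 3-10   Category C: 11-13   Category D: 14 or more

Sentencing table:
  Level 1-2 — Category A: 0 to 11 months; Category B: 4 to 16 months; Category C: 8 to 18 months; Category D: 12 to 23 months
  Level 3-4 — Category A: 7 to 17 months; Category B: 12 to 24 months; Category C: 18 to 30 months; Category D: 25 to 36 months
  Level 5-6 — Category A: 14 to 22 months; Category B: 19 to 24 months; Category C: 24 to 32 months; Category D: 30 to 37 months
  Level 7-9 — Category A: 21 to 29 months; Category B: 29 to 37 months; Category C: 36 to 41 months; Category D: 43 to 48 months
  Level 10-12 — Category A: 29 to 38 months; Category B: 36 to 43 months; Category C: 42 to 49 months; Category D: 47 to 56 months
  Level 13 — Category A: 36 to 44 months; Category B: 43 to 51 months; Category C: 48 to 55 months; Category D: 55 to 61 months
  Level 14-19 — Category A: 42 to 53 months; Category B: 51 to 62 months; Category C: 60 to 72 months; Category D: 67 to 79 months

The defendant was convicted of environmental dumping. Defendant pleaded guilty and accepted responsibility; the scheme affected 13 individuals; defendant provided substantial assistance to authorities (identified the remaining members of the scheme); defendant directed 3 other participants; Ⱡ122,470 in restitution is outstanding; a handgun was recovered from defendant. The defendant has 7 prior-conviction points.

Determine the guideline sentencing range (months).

Base offense level for environmental dumping: 7.
R1 applies: 7 + 4 = 11.
R2 applies (level before this adjustment is 11 ≥ 5, so +5): 11 + 5 = 16.
R3 applies: 16 + 1 = 17.
R4 applies: 17 − 3 = 14.
R5 applies (level before this adjustment is 14 ≥ 7, so +5): 14 + 5 = 19.
R6 applies: 19 − 2 = 17.
Final offense level: 17.
Criminal history: 7 prior points → Category B (3-10).
Level 17 falls in the 14-19 band.
Grid: Level 14-19 × Category B = 51-62 months.

51-62 months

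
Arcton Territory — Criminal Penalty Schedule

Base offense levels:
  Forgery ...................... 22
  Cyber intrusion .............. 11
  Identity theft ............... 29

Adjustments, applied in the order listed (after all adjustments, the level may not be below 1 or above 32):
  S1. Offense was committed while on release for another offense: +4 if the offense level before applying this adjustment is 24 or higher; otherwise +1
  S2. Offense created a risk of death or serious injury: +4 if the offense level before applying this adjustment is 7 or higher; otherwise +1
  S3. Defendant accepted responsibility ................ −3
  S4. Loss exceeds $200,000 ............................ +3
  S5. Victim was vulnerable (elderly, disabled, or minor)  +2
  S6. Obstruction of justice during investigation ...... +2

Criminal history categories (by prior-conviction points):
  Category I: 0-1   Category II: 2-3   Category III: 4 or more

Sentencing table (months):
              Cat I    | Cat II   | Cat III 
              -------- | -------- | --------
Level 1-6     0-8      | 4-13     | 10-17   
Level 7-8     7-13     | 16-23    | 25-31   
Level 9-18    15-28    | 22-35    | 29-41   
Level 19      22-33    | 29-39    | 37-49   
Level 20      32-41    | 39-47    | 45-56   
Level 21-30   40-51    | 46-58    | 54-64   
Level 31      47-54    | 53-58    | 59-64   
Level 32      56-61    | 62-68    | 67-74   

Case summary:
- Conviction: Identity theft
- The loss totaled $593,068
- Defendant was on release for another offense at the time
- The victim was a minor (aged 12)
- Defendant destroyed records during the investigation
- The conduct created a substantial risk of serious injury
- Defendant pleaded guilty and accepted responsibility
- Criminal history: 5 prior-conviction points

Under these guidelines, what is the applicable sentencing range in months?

Base offense level for identity theft: 29.
S1 applies (level before this adjustment is 29 ≥ 24, so +4): 29 + 4 = 33.
S2 applies (level before this adjustment is 33 ≥ 7, so +4): 33 + 4 = 37.
S3 applies: 37 − 3 = 34.
S4 applies: 34 + 3 = 37.
S5 applies: 37 + 2 = 39.
S6 applies: 39 + 2 = 41.
Level 41 exceeds the maximum of 32; capped at 32.
Final offense level: 32.
Criminal history: 5 prior points → Category III (4+).
Level 32 falls in the 32 band.
Grid: Level 32 × Category III = 67-74 months.

67-74 months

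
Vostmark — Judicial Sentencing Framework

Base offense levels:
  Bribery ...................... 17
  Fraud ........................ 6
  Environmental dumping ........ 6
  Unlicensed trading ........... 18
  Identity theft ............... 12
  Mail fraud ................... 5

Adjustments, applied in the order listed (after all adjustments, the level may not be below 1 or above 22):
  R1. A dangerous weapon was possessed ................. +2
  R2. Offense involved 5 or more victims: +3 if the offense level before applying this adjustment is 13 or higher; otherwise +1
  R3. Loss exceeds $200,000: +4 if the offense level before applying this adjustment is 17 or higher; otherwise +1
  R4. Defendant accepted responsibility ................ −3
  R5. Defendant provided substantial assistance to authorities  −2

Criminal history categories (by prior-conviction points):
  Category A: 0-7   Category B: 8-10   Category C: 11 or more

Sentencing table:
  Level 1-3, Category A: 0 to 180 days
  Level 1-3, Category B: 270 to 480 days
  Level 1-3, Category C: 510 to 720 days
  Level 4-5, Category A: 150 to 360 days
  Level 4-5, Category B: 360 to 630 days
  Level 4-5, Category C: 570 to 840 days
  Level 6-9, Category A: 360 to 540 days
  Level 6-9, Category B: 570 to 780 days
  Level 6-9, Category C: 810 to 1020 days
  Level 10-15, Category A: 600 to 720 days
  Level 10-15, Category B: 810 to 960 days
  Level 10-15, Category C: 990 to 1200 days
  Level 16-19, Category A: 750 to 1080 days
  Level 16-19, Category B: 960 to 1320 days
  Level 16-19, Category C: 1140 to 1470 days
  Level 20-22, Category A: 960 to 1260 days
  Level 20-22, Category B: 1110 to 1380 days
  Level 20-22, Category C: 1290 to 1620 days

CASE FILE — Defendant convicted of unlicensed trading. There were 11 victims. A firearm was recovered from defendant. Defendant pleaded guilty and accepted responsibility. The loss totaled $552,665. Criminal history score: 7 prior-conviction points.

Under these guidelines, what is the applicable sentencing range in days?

960-1260 days

Base offense level for unlicensed trading: 18.
R1 applies: 18 + 2 = 20.
R2 applies (level before this adjustment is 20 ≥ 13, so +3): 20 + 3 = 23.
R3 applies (level before this adjustment is 23 ≥ 17, so +4): 23 + 4 = 27.
R4 applies: 27 − 3 = 24.
R5 does not apply.
Level 24 exceeds the maximum of 22; capped at 22.
Final offense level: 22.
Criminal history: 7 prior points → Category A (0-7).
Level 22 falls in the 20-22 band.
Grid: Level 20-22 × Category A = 960-1260 days.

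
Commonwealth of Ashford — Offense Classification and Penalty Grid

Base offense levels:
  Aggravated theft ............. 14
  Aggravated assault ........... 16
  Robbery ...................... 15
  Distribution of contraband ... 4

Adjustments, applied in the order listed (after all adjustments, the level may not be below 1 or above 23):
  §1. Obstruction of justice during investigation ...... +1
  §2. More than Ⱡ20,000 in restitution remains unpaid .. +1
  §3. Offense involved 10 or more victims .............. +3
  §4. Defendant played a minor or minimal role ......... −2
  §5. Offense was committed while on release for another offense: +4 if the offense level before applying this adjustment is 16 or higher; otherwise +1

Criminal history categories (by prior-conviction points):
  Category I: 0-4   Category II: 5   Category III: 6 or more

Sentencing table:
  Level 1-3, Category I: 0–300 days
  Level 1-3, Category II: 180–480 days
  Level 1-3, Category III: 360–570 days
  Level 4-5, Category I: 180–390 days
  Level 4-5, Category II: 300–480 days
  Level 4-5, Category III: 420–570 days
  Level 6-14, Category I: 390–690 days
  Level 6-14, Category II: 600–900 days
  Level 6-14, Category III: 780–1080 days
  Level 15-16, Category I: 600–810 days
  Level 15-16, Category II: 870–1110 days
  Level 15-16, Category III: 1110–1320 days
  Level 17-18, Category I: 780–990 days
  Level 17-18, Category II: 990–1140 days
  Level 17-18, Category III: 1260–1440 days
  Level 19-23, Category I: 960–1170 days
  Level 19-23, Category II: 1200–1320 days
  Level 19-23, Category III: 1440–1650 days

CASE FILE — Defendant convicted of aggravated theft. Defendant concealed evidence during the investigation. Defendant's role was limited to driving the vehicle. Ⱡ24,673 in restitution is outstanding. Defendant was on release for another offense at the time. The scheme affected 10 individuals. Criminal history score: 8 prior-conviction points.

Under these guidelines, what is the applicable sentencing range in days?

1440-1650 days

Base offense level for aggravated theft: 14.
§1 applies: 14 + 1 = 15.
§2 applies: 15 + 1 = 16.
§3 applies: 16 + 3 = 19.
§4 applies: 19 − 2 = 17.
§5 applies (level before this adjustment is 17 ≥ 16, so +4): 17 + 4 = 21.
Final offense level: 21.
Criminal history: 8 prior points → Category III (6+).
Level 21 falls in the 19-23 band.
Grid: Level 19-23 × Category III = 1440-1650 days.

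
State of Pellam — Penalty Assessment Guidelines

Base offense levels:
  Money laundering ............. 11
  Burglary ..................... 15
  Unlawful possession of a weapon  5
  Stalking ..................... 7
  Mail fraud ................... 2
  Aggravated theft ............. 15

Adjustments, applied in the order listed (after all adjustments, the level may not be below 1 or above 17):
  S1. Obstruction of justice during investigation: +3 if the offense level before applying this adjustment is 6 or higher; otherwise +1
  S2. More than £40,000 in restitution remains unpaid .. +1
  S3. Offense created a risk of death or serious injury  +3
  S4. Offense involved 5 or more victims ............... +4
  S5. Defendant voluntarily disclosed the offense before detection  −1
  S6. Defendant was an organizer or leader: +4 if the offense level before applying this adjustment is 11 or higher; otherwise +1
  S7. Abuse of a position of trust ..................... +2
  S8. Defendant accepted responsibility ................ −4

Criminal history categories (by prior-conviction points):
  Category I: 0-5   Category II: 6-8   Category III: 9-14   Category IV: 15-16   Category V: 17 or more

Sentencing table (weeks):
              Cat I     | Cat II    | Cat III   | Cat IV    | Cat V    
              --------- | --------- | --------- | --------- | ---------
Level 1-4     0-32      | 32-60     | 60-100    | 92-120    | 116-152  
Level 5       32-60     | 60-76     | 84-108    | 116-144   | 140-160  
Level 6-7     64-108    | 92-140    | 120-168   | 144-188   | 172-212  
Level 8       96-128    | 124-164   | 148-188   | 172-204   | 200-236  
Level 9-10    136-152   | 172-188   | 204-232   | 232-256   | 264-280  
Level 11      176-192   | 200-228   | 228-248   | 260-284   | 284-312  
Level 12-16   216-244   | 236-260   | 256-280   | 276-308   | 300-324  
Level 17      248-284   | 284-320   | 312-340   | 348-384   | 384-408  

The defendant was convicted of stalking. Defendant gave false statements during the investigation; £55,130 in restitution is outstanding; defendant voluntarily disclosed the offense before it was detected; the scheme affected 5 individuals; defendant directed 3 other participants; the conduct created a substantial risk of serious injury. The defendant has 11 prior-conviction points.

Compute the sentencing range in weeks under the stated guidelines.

312-340 weeks

Base offense level for stalking: 7.
S1 applies (level before this adjustment is 7 ≥ 6, so +3): 7 + 3 = 10.
S2 applies: 10 + 1 = 11.
S3 applies: 11 + 3 = 14.
S4 applies: 14 + 4 = 18.
S5 applies: 18 − 1 = 17.
S6 applies (level before this adjustment is 17 ≥ 11, so +4): 17 + 4 = 21.
S8 does not apply.
Level 21 exceeds the maximum of 17; capped at 17.
Final offense level: 17.
Criminal history: 11 prior points → Category III (9-14).
Level 17 falls in the 17 band.
Grid: Level 17 × Category III = 312-340 weeks.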